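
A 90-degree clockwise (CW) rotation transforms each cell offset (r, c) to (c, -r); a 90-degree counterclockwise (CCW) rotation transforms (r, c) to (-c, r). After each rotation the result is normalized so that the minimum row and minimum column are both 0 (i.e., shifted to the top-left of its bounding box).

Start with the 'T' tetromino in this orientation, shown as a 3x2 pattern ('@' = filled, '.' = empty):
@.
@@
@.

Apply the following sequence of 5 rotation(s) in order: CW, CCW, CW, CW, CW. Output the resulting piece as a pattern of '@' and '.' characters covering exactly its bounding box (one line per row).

Answer: .@.
@@@

Derivation:
Start:
@.
@@
@.
After rotation 1 (CW):
@@@
.@.
After rotation 2 (CCW):
@.
@@
@.
After rotation 3 (CW):
@@@
.@.
After rotation 4 (CW):
.@
@@
.@
After rotation 5 (CW):
.@.
@@@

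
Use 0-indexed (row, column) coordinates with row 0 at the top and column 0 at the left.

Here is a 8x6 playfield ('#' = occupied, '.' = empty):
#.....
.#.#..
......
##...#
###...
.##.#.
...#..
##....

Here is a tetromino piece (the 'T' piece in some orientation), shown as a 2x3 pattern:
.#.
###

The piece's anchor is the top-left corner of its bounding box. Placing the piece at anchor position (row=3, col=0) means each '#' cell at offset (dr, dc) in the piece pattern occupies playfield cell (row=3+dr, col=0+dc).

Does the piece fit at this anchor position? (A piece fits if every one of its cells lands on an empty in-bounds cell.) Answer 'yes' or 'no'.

Answer: no

Derivation:
Check each piece cell at anchor (3, 0):
  offset (0,1) -> (3,1): occupied ('#') -> FAIL
  offset (1,0) -> (4,0): occupied ('#') -> FAIL
  offset (1,1) -> (4,1): occupied ('#') -> FAIL
  offset (1,2) -> (4,2): occupied ('#') -> FAIL
All cells valid: no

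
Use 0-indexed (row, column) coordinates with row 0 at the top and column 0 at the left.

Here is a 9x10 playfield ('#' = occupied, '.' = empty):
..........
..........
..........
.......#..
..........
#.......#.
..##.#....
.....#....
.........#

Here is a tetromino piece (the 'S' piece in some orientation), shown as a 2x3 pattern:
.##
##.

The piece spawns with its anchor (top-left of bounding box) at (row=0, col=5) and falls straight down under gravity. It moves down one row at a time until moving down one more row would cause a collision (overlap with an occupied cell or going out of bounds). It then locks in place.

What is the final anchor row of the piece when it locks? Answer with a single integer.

Spawn at (row=0, col=5). Try each row:
  row 0: fits
  row 1: fits
  row 2: fits
  row 3: blocked -> lock at row 2

Answer: 2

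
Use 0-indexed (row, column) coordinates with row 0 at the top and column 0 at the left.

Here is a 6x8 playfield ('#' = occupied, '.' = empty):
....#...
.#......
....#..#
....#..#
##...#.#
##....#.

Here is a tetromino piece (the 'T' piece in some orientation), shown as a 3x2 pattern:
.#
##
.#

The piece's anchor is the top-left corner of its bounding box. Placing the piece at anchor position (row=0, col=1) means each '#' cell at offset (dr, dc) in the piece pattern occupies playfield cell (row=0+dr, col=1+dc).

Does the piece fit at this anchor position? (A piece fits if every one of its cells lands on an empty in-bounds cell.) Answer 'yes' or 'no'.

Answer: no

Derivation:
Check each piece cell at anchor (0, 1):
  offset (0,1) -> (0,2): empty -> OK
  offset (1,0) -> (1,1): occupied ('#') -> FAIL
  offset (1,1) -> (1,2): empty -> OK
  offset (2,1) -> (2,2): empty -> OK
All cells valid: no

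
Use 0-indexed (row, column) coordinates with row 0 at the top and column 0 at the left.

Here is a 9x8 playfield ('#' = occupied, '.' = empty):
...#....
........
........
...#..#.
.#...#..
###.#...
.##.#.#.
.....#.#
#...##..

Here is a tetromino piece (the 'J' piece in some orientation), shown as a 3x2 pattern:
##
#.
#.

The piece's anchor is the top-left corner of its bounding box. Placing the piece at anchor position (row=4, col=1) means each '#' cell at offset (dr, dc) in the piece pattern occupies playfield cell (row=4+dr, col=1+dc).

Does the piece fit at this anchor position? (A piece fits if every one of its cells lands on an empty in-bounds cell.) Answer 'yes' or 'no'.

Check each piece cell at anchor (4, 1):
  offset (0,0) -> (4,1): occupied ('#') -> FAIL
  offset (0,1) -> (4,2): empty -> OK
  offset (1,0) -> (5,1): occupied ('#') -> FAIL
  offset (2,0) -> (6,1): occupied ('#') -> FAIL
All cells valid: no

Answer: no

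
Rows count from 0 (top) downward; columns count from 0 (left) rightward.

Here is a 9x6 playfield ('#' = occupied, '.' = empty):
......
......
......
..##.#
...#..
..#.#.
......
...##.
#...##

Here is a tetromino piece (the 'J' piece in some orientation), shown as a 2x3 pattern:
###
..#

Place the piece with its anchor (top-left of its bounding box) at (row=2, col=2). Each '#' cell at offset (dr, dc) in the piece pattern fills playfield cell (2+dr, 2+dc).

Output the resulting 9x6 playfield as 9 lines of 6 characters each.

Answer: ......
......
..###.
..####
...#..
..#.#.
......
...##.
#...##

Derivation:
Fill (2+0,2+0) = (2,2)
Fill (2+0,2+1) = (2,3)
Fill (2+0,2+2) = (2,4)
Fill (2+1,2+2) = (3,4)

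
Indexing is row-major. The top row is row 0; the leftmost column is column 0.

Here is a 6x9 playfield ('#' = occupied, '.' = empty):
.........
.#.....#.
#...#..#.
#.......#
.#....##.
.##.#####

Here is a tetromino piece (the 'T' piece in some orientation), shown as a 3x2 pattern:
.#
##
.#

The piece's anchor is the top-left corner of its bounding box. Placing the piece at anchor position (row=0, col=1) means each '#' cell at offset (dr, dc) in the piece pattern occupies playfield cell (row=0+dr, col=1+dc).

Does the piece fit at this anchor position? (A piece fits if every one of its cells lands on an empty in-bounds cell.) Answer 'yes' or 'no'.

Check each piece cell at anchor (0, 1):
  offset (0,1) -> (0,2): empty -> OK
  offset (1,0) -> (1,1): occupied ('#') -> FAIL
  offset (1,1) -> (1,2): empty -> OK
  offset (2,1) -> (2,2): empty -> OK
All cells valid: no

Answer: no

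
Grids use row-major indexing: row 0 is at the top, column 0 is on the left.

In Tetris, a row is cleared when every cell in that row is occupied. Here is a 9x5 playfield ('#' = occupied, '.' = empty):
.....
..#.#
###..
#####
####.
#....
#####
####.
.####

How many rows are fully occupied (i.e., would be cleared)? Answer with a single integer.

Check each row:
  row 0: 5 empty cells -> not full
  row 1: 3 empty cells -> not full
  row 2: 2 empty cells -> not full
  row 3: 0 empty cells -> FULL (clear)
  row 4: 1 empty cell -> not full
  row 5: 4 empty cells -> not full
  row 6: 0 empty cells -> FULL (clear)
  row 7: 1 empty cell -> not full
  row 8: 1 empty cell -> not full
Total rows cleared: 2

Answer: 2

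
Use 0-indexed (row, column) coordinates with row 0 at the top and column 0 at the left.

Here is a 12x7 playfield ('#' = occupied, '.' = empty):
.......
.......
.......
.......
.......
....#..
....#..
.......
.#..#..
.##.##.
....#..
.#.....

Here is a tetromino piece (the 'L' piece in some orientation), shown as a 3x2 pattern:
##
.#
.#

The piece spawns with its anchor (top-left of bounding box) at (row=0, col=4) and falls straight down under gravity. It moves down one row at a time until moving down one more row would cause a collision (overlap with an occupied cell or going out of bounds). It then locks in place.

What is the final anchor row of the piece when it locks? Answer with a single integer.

Spawn at (row=0, col=4). Try each row:
  row 0: fits
  row 1: fits
  row 2: fits
  row 3: fits
  row 4: fits
  row 5: blocked -> lock at row 4

Answer: 4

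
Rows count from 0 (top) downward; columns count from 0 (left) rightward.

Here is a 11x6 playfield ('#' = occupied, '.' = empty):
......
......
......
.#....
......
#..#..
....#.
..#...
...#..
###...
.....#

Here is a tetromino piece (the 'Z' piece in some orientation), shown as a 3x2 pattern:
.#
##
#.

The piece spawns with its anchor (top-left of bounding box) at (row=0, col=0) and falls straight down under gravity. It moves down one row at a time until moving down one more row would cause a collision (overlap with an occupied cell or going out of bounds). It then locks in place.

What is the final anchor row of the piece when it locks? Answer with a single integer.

Spawn at (row=0, col=0). Try each row:
  row 0: fits
  row 1: fits
  row 2: blocked -> lock at row 1

Answer: 1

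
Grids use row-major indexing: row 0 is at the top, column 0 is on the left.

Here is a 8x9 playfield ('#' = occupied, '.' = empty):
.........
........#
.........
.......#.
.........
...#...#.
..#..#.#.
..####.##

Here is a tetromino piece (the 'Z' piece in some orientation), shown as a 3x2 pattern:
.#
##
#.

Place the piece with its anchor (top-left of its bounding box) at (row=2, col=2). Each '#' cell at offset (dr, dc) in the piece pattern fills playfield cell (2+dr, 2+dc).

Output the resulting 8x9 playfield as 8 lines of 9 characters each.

Fill (2+0,2+1) = (2,3)
Fill (2+1,2+0) = (3,2)
Fill (2+1,2+1) = (3,3)
Fill (2+2,2+0) = (4,2)

Answer: .........
........#
...#.....
..##...#.
..#......
...#...#.
..#..#.#.
..####.##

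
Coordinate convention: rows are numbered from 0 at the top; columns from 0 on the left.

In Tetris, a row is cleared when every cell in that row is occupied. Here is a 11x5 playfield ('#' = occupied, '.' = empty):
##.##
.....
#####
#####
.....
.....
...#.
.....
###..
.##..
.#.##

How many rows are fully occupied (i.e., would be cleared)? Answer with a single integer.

Check each row:
  row 0: 1 empty cell -> not full
  row 1: 5 empty cells -> not full
  row 2: 0 empty cells -> FULL (clear)
  row 3: 0 empty cells -> FULL (clear)
  row 4: 5 empty cells -> not full
  row 5: 5 empty cells -> not full
  row 6: 4 empty cells -> not full
  row 7: 5 empty cells -> not full
  row 8: 2 empty cells -> not full
  row 9: 3 empty cells -> not full
  row 10: 2 empty cells -> not full
Total rows cleared: 2

Answer: 2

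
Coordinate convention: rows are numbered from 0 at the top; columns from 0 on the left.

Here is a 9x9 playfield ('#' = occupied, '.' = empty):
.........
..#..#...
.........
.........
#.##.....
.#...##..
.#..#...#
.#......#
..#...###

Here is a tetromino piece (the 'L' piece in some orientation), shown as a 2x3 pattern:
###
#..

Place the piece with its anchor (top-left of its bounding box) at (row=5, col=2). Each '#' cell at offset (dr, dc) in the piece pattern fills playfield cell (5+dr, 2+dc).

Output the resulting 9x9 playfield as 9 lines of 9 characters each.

Answer: .........
..#..#...
.........
.........
#.##.....
.######..
.##.#...#
.#......#
..#...###

Derivation:
Fill (5+0,2+0) = (5,2)
Fill (5+0,2+1) = (5,3)
Fill (5+0,2+2) = (5,4)
Fill (5+1,2+0) = (6,2)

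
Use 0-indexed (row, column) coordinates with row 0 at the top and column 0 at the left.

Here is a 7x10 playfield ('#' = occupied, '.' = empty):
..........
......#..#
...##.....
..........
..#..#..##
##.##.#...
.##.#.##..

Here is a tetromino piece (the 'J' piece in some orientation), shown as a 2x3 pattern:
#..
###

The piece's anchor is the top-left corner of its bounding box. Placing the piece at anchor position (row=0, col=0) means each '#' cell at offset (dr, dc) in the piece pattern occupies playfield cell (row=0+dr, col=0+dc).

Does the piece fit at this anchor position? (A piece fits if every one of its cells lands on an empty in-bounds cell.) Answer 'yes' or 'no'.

Check each piece cell at anchor (0, 0):
  offset (0,0) -> (0,0): empty -> OK
  offset (1,0) -> (1,0): empty -> OK
  offset (1,1) -> (1,1): empty -> OK
  offset (1,2) -> (1,2): empty -> OK
All cells valid: yes

Answer: yes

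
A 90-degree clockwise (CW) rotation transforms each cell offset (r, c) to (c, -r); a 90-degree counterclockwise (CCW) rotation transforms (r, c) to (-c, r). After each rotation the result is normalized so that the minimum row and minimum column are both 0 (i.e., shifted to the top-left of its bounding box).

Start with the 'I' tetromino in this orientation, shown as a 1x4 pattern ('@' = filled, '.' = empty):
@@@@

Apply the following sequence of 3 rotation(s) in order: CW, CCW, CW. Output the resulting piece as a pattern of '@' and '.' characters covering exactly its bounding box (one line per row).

Start:
@@@@
After rotation 1 (CW):
@
@
@
@
After rotation 2 (CCW):
@@@@
After rotation 3 (CW):
@
@
@
@

Answer: @
@
@
@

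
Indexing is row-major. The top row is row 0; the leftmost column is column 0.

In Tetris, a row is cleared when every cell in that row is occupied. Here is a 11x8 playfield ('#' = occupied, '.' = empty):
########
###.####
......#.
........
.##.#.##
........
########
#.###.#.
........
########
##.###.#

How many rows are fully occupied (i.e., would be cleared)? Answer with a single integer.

Check each row:
  row 0: 0 empty cells -> FULL (clear)
  row 1: 1 empty cell -> not full
  row 2: 7 empty cells -> not full
  row 3: 8 empty cells -> not full
  row 4: 3 empty cells -> not full
  row 5: 8 empty cells -> not full
  row 6: 0 empty cells -> FULL (clear)
  row 7: 3 empty cells -> not full
  row 8: 8 empty cells -> not full
  row 9: 0 empty cells -> FULL (clear)
  row 10: 2 empty cells -> not full
Total rows cleared: 3

Answer: 3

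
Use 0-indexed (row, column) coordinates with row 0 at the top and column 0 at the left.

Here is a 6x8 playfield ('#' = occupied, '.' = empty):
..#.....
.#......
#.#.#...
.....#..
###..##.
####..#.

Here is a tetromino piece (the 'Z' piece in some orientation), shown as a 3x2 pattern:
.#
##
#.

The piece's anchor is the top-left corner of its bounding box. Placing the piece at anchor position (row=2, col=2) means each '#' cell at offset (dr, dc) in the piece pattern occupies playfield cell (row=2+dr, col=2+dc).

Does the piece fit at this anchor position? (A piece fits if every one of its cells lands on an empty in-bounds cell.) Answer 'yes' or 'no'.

Answer: no

Derivation:
Check each piece cell at anchor (2, 2):
  offset (0,1) -> (2,3): empty -> OK
  offset (1,0) -> (3,2): empty -> OK
  offset (1,1) -> (3,3): empty -> OK
  offset (2,0) -> (4,2): occupied ('#') -> FAIL
All cells valid: no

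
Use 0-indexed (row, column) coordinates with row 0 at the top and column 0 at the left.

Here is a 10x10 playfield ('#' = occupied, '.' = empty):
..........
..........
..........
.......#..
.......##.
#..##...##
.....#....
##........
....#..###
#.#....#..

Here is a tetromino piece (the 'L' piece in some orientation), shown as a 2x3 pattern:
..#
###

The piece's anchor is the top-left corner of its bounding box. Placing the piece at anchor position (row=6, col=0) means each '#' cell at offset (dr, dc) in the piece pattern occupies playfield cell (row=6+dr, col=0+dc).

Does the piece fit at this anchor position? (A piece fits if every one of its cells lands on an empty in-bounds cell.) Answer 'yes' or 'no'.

Check each piece cell at anchor (6, 0):
  offset (0,2) -> (6,2): empty -> OK
  offset (1,0) -> (7,0): occupied ('#') -> FAIL
  offset (1,1) -> (7,1): occupied ('#') -> FAIL
  offset (1,2) -> (7,2): empty -> OK
All cells valid: no

Answer: no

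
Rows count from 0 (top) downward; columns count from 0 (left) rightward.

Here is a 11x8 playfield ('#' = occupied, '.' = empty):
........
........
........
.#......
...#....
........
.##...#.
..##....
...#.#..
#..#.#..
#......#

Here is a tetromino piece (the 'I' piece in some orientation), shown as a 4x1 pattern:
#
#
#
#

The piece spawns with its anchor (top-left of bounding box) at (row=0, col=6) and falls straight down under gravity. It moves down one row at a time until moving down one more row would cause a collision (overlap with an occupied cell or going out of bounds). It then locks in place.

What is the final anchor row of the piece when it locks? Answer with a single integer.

Spawn at (row=0, col=6). Try each row:
  row 0: fits
  row 1: fits
  row 2: fits
  row 3: blocked -> lock at row 2

Answer: 2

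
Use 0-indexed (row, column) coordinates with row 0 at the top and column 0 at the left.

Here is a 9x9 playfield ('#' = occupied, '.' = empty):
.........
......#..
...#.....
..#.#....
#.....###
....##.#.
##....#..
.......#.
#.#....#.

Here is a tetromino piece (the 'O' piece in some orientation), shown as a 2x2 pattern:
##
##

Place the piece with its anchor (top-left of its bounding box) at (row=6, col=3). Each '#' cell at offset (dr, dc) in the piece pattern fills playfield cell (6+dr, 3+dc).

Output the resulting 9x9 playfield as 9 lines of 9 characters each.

Answer: .........
......#..
...#.....
..#.#....
#.....###
....##.#.
##.##.#..
...##..#.
#.#....#.

Derivation:
Fill (6+0,3+0) = (6,3)
Fill (6+0,3+1) = (6,4)
Fill (6+1,3+0) = (7,3)
Fill (6+1,3+1) = (7,4)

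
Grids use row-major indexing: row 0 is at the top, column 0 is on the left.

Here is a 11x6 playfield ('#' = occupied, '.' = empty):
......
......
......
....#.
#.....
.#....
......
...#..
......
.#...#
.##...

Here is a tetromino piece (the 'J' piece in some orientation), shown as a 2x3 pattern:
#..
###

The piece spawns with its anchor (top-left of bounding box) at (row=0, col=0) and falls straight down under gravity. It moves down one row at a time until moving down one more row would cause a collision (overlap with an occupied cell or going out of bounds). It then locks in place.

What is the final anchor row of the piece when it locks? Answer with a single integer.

Answer: 2

Derivation:
Spawn at (row=0, col=0). Try each row:
  row 0: fits
  row 1: fits
  row 2: fits
  row 3: blocked -> lock at row 2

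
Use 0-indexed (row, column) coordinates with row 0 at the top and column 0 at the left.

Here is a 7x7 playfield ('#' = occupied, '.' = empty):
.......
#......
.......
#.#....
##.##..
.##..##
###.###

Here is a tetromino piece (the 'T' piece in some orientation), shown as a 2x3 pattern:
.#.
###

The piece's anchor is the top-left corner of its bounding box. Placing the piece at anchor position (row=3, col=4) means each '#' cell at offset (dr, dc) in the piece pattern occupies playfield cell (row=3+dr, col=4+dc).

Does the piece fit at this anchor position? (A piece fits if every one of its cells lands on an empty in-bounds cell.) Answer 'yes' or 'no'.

Check each piece cell at anchor (3, 4):
  offset (0,1) -> (3,5): empty -> OK
  offset (1,0) -> (4,4): occupied ('#') -> FAIL
  offset (1,1) -> (4,5): empty -> OK
  offset (1,2) -> (4,6): empty -> OK
All cells valid: no

Answer: no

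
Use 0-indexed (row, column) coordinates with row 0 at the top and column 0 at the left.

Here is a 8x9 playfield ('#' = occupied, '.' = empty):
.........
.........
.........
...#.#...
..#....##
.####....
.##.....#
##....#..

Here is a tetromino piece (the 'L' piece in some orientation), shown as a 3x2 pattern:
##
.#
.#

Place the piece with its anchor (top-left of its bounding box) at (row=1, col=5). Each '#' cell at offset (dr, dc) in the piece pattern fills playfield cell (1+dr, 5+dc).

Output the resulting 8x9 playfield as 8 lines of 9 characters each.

Fill (1+0,5+0) = (1,5)
Fill (1+0,5+1) = (1,6)
Fill (1+1,5+1) = (2,6)
Fill (1+2,5+1) = (3,6)

Answer: .........
.....##..
......#..
...#.##..
..#....##
.####....
.##.....#
##....#..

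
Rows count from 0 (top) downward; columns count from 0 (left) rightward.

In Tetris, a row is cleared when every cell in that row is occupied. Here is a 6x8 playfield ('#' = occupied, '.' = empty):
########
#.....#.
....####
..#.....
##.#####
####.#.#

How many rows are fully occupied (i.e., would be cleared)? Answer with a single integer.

Answer: 1

Derivation:
Check each row:
  row 0: 0 empty cells -> FULL (clear)
  row 1: 6 empty cells -> not full
  row 2: 4 empty cells -> not full
  row 3: 7 empty cells -> not full
  row 4: 1 empty cell -> not full
  row 5: 2 empty cells -> not full
Total rows cleared: 1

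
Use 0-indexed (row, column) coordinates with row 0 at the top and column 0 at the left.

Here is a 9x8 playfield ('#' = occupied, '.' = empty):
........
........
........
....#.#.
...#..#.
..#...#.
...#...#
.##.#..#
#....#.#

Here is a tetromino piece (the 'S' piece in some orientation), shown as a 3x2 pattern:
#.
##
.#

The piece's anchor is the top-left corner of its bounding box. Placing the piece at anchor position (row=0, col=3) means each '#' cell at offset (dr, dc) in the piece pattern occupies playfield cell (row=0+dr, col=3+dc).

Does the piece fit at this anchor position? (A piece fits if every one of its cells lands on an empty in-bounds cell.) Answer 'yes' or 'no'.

Answer: yes

Derivation:
Check each piece cell at anchor (0, 3):
  offset (0,0) -> (0,3): empty -> OK
  offset (1,0) -> (1,3): empty -> OK
  offset (1,1) -> (1,4): empty -> OK
  offset (2,1) -> (2,4): empty -> OK
All cells valid: yes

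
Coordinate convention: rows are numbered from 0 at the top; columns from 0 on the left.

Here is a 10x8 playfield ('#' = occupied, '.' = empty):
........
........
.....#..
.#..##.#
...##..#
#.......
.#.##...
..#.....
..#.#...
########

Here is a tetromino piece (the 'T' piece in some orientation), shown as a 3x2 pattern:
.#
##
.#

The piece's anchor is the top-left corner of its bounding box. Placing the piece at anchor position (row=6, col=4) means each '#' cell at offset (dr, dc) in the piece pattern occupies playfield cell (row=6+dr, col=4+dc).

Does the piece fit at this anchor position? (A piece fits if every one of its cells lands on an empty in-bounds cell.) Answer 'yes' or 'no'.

Answer: yes

Derivation:
Check each piece cell at anchor (6, 4):
  offset (0,1) -> (6,5): empty -> OK
  offset (1,0) -> (7,4): empty -> OK
  offset (1,1) -> (7,5): empty -> OK
  offset (2,1) -> (8,5): empty -> OK
All cells valid: yes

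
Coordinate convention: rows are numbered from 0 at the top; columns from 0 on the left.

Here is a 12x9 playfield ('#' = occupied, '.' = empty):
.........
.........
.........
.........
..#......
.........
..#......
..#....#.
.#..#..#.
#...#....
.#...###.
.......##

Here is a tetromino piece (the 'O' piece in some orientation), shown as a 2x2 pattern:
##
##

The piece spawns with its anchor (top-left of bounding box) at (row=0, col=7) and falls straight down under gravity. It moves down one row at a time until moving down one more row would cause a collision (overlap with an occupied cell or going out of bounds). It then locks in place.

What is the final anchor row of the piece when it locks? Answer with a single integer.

Answer: 5

Derivation:
Spawn at (row=0, col=7). Try each row:
  row 0: fits
  row 1: fits
  row 2: fits
  row 3: fits
  row 4: fits
  row 5: fits
  row 6: blocked -> lock at row 5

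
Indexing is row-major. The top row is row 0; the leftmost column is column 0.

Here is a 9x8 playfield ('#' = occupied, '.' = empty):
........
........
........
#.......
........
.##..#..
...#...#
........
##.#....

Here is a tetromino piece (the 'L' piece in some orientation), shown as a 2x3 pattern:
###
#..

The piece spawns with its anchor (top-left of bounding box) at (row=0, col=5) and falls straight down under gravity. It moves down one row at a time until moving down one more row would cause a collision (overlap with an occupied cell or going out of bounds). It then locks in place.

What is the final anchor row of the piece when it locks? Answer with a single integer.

Answer: 3

Derivation:
Spawn at (row=0, col=5). Try each row:
  row 0: fits
  row 1: fits
  row 2: fits
  row 3: fits
  row 4: blocked -> lock at row 3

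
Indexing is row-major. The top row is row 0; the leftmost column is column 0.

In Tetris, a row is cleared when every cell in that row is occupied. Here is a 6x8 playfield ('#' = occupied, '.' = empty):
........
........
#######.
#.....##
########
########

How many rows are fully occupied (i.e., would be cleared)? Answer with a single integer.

Check each row:
  row 0: 8 empty cells -> not full
  row 1: 8 empty cells -> not full
  row 2: 1 empty cell -> not full
  row 3: 5 empty cells -> not full
  row 4: 0 empty cells -> FULL (clear)
  row 5: 0 empty cells -> FULL (clear)
Total rows cleared: 2

Answer: 2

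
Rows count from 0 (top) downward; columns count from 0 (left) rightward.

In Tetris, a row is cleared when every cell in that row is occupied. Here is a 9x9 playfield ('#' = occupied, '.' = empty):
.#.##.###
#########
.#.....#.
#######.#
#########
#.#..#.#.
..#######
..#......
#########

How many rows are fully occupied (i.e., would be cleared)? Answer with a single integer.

Check each row:
  row 0: 3 empty cells -> not full
  row 1: 0 empty cells -> FULL (clear)
  row 2: 7 empty cells -> not full
  row 3: 1 empty cell -> not full
  row 4: 0 empty cells -> FULL (clear)
  row 5: 5 empty cells -> not full
  row 6: 2 empty cells -> not full
  row 7: 8 empty cells -> not full
  row 8: 0 empty cells -> FULL (clear)
Total rows cleared: 3

Answer: 3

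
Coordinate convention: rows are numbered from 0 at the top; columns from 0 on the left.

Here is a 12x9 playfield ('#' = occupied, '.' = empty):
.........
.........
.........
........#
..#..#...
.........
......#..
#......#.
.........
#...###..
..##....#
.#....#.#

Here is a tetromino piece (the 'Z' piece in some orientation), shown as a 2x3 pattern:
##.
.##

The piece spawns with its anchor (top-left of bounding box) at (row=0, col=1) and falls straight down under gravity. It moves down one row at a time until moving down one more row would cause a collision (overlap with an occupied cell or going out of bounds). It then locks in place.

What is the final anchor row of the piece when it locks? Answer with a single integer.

Answer: 2

Derivation:
Spawn at (row=0, col=1). Try each row:
  row 0: fits
  row 1: fits
  row 2: fits
  row 3: blocked -> lock at row 2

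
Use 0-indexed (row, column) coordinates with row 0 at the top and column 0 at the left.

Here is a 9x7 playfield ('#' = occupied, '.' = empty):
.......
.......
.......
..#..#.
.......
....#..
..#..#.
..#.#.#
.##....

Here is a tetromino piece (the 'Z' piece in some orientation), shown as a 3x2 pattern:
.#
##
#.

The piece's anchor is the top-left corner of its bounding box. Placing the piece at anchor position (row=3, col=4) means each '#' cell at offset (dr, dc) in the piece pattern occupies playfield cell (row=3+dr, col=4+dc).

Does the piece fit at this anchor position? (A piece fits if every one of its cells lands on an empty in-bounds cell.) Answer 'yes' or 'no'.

Check each piece cell at anchor (3, 4):
  offset (0,1) -> (3,5): occupied ('#') -> FAIL
  offset (1,0) -> (4,4): empty -> OK
  offset (1,1) -> (4,5): empty -> OK
  offset (2,0) -> (5,4): occupied ('#') -> FAIL
All cells valid: no

Answer: no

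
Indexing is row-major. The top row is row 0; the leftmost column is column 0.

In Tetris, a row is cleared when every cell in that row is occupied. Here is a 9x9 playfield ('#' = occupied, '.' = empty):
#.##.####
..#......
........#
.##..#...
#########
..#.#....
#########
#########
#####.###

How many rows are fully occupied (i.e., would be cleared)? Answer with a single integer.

Check each row:
  row 0: 2 empty cells -> not full
  row 1: 8 empty cells -> not full
  row 2: 8 empty cells -> not full
  row 3: 6 empty cells -> not full
  row 4: 0 empty cells -> FULL (clear)
  row 5: 7 empty cells -> not full
  row 6: 0 empty cells -> FULL (clear)
  row 7: 0 empty cells -> FULL (clear)
  row 8: 1 empty cell -> not full
Total rows cleared: 3

Answer: 3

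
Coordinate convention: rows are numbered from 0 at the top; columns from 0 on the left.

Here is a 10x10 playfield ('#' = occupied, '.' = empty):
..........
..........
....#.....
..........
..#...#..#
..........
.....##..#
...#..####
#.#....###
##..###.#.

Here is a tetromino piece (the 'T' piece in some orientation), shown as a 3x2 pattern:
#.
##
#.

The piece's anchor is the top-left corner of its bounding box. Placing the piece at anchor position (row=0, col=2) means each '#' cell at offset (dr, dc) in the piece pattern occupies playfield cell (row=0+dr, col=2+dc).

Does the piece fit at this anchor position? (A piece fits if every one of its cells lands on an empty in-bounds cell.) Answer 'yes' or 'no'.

Answer: yes

Derivation:
Check each piece cell at anchor (0, 2):
  offset (0,0) -> (0,2): empty -> OK
  offset (1,0) -> (1,2): empty -> OK
  offset (1,1) -> (1,3): empty -> OK
  offset (2,0) -> (2,2): empty -> OK
All cells valid: yes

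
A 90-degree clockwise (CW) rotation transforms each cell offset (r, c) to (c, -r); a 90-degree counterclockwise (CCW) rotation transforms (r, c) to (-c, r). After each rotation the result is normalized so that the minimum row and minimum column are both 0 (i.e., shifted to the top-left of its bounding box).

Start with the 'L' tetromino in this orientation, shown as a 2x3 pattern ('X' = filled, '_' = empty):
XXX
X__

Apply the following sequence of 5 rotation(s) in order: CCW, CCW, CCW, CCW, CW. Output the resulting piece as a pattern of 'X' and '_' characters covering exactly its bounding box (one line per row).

Start:
XXX
X__
After rotation 1 (CCW):
X_
X_
XX
After rotation 2 (CCW):
__X
XXX
After rotation 3 (CCW):
XX
_X
_X
After rotation 4 (CCW):
XXX
X__
After rotation 5 (CW):
XX
_X
_X

Answer: XX
_X
_X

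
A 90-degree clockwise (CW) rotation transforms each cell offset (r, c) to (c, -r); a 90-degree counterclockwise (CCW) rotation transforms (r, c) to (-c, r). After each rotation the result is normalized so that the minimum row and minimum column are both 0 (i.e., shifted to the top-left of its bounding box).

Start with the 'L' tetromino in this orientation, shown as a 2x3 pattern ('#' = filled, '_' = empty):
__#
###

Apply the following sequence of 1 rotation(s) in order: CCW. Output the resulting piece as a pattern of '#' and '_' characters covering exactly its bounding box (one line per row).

Answer: ##
_#
_#

Derivation:
Start:
__#
###
After rotation 1 (CCW):
##
_#
_#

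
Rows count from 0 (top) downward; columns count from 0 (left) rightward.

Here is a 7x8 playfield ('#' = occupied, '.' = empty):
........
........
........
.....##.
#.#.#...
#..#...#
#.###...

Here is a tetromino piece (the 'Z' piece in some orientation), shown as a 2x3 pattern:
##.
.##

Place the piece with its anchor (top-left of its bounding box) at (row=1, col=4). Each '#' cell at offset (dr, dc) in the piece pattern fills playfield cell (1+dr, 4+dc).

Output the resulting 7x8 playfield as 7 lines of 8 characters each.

Answer: ........
....##..
.....##.
.....##.
#.#.#...
#..#...#
#.###...

Derivation:
Fill (1+0,4+0) = (1,4)
Fill (1+0,4+1) = (1,5)
Fill (1+1,4+1) = (2,5)
Fill (1+1,4+2) = (2,6)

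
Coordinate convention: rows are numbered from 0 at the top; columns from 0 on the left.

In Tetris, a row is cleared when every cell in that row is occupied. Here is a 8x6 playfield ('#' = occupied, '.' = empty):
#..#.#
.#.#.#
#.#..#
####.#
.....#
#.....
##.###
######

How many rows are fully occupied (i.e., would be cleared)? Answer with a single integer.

Answer: 1

Derivation:
Check each row:
  row 0: 3 empty cells -> not full
  row 1: 3 empty cells -> not full
  row 2: 3 empty cells -> not full
  row 3: 1 empty cell -> not full
  row 4: 5 empty cells -> not full
  row 5: 5 empty cells -> not full
  row 6: 1 empty cell -> not full
  row 7: 0 empty cells -> FULL (clear)
Total rows cleared: 1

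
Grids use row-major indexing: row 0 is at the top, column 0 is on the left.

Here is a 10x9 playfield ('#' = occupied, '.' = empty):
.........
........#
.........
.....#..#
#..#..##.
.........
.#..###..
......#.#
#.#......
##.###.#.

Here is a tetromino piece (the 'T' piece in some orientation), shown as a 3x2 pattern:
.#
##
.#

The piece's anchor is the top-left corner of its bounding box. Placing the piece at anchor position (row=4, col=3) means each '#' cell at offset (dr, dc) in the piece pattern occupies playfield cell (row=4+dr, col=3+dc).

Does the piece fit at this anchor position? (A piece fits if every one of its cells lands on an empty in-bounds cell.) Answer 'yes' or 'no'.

Check each piece cell at anchor (4, 3):
  offset (0,1) -> (4,4): empty -> OK
  offset (1,0) -> (5,3): empty -> OK
  offset (1,1) -> (5,4): empty -> OK
  offset (2,1) -> (6,4): occupied ('#') -> FAIL
All cells valid: no

Answer: no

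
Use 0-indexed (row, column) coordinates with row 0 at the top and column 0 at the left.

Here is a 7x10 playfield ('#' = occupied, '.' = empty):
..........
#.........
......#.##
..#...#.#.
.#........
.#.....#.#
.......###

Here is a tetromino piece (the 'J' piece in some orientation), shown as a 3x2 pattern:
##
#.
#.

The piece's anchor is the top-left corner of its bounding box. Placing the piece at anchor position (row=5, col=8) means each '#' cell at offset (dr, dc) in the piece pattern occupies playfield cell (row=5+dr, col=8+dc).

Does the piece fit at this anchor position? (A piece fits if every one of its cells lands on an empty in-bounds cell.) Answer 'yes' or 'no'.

Check each piece cell at anchor (5, 8):
  offset (0,0) -> (5,8): empty -> OK
  offset (0,1) -> (5,9): occupied ('#') -> FAIL
  offset (1,0) -> (6,8): occupied ('#') -> FAIL
  offset (2,0) -> (7,8): out of bounds -> FAIL
All cells valid: no

Answer: no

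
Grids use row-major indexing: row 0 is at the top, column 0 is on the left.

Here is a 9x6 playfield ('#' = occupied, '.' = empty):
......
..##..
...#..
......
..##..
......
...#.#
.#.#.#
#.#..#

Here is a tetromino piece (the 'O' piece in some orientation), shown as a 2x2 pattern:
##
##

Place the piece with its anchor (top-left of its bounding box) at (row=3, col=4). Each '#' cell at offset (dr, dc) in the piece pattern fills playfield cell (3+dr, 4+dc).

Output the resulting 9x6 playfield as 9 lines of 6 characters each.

Answer: ......
..##..
...#..
....##
..####
......
...#.#
.#.#.#
#.#..#

Derivation:
Fill (3+0,4+0) = (3,4)
Fill (3+0,4+1) = (3,5)
Fill (3+1,4+0) = (4,4)
Fill (3+1,4+1) = (4,5)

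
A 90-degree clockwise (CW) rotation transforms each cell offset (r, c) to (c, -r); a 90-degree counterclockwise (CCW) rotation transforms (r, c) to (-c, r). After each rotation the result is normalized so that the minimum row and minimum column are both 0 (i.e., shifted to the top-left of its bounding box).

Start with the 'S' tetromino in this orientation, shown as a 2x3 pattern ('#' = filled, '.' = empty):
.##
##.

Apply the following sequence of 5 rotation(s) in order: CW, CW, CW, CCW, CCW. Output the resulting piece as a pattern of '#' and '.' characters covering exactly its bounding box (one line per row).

Answer: #.
##
.#

Derivation:
Start:
.##
##.
After rotation 1 (CW):
#.
##
.#
After rotation 2 (CW):
.##
##.
After rotation 3 (CW):
#.
##
.#
After rotation 4 (CCW):
.##
##.
After rotation 5 (CCW):
#.
##
.#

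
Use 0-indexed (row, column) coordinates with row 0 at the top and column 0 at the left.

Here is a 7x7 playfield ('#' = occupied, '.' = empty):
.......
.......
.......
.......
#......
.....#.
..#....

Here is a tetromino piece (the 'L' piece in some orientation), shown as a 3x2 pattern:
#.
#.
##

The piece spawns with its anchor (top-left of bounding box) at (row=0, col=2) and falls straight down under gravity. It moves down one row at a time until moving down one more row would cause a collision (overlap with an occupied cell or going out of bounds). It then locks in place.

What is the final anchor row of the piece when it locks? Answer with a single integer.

Answer: 3

Derivation:
Spawn at (row=0, col=2). Try each row:
  row 0: fits
  row 1: fits
  row 2: fits
  row 3: fits
  row 4: blocked -> lock at row 3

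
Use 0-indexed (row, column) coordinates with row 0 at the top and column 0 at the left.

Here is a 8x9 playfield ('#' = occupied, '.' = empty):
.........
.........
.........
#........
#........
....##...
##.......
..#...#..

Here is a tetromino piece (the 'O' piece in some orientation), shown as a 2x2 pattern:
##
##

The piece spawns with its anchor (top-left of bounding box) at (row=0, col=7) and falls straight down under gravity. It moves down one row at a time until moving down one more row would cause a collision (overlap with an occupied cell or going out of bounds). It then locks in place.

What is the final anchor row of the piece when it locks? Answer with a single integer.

Answer: 6

Derivation:
Spawn at (row=0, col=7). Try each row:
  row 0: fits
  row 1: fits
  row 2: fits
  row 3: fits
  row 4: fits
  row 5: fits
  row 6: fits
  row 7: blocked -> lock at row 6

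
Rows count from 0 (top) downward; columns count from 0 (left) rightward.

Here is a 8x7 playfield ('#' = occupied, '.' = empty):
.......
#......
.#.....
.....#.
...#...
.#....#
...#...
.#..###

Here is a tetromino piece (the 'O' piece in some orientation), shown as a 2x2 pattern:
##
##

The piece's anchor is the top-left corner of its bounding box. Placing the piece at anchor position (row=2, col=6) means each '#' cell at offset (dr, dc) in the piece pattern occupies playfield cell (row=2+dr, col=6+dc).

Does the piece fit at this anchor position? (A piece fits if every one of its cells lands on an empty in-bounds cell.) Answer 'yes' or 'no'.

Answer: no

Derivation:
Check each piece cell at anchor (2, 6):
  offset (0,0) -> (2,6): empty -> OK
  offset (0,1) -> (2,7): out of bounds -> FAIL
  offset (1,0) -> (3,6): empty -> OK
  offset (1,1) -> (3,7): out of bounds -> FAIL
All cells valid: no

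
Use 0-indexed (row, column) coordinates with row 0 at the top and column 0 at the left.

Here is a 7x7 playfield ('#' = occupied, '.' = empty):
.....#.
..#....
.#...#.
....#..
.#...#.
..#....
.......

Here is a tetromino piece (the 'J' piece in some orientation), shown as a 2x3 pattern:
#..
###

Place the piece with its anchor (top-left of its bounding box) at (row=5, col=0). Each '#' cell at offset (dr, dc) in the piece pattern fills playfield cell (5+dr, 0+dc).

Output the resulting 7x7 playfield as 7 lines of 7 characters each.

Answer: .....#.
..#....
.#...#.
....#..
.#...#.
#.#....
###....

Derivation:
Fill (5+0,0+0) = (5,0)
Fill (5+1,0+0) = (6,0)
Fill (5+1,0+1) = (6,1)
Fill (5+1,0+2) = (6,2)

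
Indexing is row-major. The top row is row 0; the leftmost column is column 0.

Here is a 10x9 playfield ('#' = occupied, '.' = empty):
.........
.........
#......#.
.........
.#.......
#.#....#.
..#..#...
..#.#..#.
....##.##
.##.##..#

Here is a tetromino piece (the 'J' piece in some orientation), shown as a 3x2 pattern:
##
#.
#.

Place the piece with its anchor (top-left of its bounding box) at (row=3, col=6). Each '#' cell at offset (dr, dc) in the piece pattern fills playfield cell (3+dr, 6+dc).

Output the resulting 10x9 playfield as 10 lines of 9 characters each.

Fill (3+0,6+0) = (3,6)
Fill (3+0,6+1) = (3,7)
Fill (3+1,6+0) = (4,6)
Fill (3+2,6+0) = (5,6)

Answer: .........
.........
#......#.
......##.
.#....#..
#.#...##.
..#..#...
..#.#..#.
....##.##
.##.##..#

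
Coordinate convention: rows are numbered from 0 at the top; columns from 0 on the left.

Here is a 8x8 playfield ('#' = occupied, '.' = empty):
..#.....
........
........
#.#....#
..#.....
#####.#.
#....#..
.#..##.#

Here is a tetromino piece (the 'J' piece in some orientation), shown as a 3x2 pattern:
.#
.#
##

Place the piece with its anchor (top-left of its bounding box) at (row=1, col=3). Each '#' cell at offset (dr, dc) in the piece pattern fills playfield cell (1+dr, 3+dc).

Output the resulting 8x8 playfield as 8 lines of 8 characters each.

Fill (1+0,3+1) = (1,4)
Fill (1+1,3+1) = (2,4)
Fill (1+2,3+0) = (3,3)
Fill (1+2,3+1) = (3,4)

Answer: ..#.....
....#...
....#...
#.###..#
..#.....
#####.#.
#....#..
.#..##.#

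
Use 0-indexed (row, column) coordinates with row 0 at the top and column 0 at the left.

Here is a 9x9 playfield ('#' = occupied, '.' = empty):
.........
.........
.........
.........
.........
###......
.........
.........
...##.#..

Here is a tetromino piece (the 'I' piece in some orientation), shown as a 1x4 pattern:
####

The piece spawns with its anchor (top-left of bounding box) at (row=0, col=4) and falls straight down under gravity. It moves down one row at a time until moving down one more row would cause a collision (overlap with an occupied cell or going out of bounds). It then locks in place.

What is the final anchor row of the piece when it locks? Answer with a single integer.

Spawn at (row=0, col=4). Try each row:
  row 0: fits
  row 1: fits
  row 2: fits
  row 3: fits
  row 4: fits
  row 5: fits
  row 6: fits
  row 7: fits
  row 8: blocked -> lock at row 7

Answer: 7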